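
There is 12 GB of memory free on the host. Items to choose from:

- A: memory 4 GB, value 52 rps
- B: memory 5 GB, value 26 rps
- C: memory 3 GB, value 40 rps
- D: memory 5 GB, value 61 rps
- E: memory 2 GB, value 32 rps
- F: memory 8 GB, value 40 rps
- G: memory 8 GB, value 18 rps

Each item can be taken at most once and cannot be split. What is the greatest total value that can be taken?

Check high-value combinations within 12 GB:
- A+C+D: memory 4+3+5=12, value 52+40+61=153
- A+D+E: memory 4+5+2=11, value 52+61+32=145
- C+D+E: memory 3+5+2=10, value 40+61+32=133
- A+C+E: memory 4+3+2=9, value 52+40+32=124
- B+D+E: memory 5+5+2=12, value 26+61+32=119
Best: 153 rps.

153 rps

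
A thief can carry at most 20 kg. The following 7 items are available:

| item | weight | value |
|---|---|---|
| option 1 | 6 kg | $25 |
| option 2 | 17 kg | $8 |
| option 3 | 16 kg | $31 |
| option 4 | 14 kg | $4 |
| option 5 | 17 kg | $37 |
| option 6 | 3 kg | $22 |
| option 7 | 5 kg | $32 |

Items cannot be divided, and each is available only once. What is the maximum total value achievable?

$79

This is a 0/1 knapsack; check combinations near the capacity.
- option 1+option 6+option 7: weight 6+3+5=14, value 25+22+32=79
- option 5+option 6: weight 17+3=20, value 37+22=59
- option 1+option 7: weight 6+5=11, value 25+32=57
Best: $79.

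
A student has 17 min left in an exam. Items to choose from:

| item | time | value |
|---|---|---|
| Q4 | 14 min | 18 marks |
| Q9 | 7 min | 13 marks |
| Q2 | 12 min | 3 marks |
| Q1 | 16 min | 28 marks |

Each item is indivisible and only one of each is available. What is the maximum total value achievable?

28 marks

This is a 0/1 knapsack; check combinations near the capacity.
- Q1: time 16, value 28
- Q4: time 14, value 18
- Q9: time 7, value 13
Best: 28 marks.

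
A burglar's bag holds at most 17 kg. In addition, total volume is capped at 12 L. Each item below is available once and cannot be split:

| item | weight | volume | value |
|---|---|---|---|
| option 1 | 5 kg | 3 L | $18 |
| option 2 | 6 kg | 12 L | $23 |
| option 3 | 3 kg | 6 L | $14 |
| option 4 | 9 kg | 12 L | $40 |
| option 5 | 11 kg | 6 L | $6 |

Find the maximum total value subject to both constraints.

$40

Feasible sets respecting both limits:
- option 4: weight 9, volume 12, value 40
- option 1+option 3: weight 8, volume 9, value 32
- option 1+option 5: weight 16, volume 9, value 24
- option 2: weight 6, volume 12, value 23
Best: $40.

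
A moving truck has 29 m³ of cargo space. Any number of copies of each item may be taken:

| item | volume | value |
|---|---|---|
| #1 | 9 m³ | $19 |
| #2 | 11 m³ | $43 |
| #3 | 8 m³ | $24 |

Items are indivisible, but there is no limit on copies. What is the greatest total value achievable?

Best value-per-unit is #2 at 43/11; filling with it alone gives 2×43 = 86.
Optimal mix: 1×#2 + 2×#3 → volume 27, value 91.

$91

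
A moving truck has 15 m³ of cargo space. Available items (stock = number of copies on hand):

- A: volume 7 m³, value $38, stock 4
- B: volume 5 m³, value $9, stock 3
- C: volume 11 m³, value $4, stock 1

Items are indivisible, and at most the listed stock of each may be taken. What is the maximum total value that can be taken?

Top feasible selections:
- 2×A: volume 14, value 76
- 1×A + 1×B: volume 12, value 47
- 1×A: volume 7, value 38
- 3×B: volume 15, value 27
Best: $76.

$76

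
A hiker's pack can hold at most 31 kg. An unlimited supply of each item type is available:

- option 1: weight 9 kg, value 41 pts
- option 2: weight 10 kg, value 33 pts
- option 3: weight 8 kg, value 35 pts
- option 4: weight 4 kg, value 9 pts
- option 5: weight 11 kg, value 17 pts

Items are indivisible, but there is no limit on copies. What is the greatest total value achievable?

Best value-per-unit is option 1 at 41/9; filling with it alone gives 3×41 = 123.
Optimal mix: 3×option 1 + 1×option 4 → weight 31, value 132.

132 pts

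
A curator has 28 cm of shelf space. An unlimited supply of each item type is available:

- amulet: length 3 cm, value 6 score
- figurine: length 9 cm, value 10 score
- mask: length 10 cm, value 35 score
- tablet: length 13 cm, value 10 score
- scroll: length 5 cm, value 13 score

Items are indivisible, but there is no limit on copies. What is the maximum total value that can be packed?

Best value-per-unit is mask at 35/10; filling with it alone gives 2×35 = 70.
Optimal mix: 1×amulet + 2×mask + 1×scroll → length 28, value 89.

89 score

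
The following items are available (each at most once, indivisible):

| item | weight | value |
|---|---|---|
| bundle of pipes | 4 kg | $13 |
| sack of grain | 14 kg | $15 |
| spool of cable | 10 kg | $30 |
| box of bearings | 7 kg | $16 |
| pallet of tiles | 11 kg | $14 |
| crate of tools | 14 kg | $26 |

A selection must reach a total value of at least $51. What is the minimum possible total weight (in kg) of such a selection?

21

Subsets with value ≥ 51, sorted by total weight:
- bundle of pipes+spool of cable+box of bearings: weight 21, value 59
- spool of cable+crate of tools: weight 24, value 56
- bundle of pipes+spool of cable+pallet of tiles: weight 25, value 57
- bundle of pipes+box of bearings+crate of tools: weight 25, value 55
Minimum weight: 21 kg.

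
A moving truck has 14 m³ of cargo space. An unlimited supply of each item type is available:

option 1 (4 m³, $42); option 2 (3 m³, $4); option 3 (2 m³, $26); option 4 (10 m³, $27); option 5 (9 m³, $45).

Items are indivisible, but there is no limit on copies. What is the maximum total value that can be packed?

$182

Best value-per-unit is option 3 at 26/2, and filling with it alone uses volume 7×2=14. No mix of the others beats 7×26 = 182.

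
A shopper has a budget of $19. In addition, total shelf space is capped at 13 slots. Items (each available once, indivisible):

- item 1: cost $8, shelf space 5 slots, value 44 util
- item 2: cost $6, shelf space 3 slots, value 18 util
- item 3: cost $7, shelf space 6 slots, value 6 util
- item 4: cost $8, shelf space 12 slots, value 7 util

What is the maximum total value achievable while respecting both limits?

Feasible sets respecting both limits:
- item 1+item 2: cost 14, shelf space 8, value 62
- item 1+item 3: cost 15, shelf space 11, value 50
- item 1: cost 8, shelf space 5, value 44
Best: 62 util.

62 util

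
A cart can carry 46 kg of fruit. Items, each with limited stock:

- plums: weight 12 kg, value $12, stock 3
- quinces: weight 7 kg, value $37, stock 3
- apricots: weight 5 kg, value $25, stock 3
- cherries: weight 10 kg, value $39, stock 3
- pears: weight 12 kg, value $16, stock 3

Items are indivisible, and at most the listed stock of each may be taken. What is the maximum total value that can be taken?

Best selections within weight 46 and stock limits:
- 3×quinces + 3×apricots + 1×cherries: weight 46, value 225
- 3×quinces + 1×apricots + 2×cherries: weight 46, value 214
- 2×quinces + 2×apricots + 2×cherries: weight 44, value 202
- 3×quinces + 2×apricots + 1×cherries: weight 41, value 200
Best: $225.

$225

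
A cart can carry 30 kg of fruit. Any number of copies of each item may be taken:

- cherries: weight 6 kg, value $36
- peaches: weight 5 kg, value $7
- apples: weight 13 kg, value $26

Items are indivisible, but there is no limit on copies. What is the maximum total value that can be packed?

Best value-per-unit is cherries at 36/6, and filling with it alone uses weight 5×6=30. No mix of the others beats 5×36 = 180.

$180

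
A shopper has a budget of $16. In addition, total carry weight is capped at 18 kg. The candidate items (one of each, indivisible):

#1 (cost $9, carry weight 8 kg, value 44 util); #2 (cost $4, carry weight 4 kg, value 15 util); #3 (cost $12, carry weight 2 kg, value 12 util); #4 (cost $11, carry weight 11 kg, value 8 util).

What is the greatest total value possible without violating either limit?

Feasible sets respecting both limits:
- #1+#2: cost 13, carry weight 12, value 59
- #1: cost 9, carry weight 8, value 44
- #2+#3: cost 16, carry weight 6, value 27
- #2+#4: cost 15, carry weight 15, value 23
Best: 59 util.

59 util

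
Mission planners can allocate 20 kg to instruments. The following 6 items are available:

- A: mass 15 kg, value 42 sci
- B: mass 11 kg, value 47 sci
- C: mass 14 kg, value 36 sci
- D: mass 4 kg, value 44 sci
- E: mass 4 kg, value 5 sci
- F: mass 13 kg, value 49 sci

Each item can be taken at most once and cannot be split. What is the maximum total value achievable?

96 sci

This is a 0/1 knapsack; check combinations near the capacity.
- B+D+E: mass 11+4+4=19, value 47+44+5=96
- D+F: mass 4+13=17, value 44+49=93
- B+D: mass 11+4=15, value 47+44=91
- A+D: mass 15+4=19, value 42+44=86
- C+D: mass 14+4=18, value 36+44=80
Best: 96 sci.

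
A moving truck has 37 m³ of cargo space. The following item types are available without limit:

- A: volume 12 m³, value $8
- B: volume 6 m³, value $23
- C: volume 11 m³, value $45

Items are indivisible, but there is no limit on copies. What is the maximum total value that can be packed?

Best value-per-unit is C at 45/11; filling with it alone gives 3×45 = 135.
Optimal mix: 6×B → volume 36, value 138.

$138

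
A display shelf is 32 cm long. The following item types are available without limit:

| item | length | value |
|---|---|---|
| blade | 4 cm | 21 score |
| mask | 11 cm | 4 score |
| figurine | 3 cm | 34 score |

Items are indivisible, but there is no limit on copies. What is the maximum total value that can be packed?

340 score

Best value-per-unit is figurine at 34/3, and filling with it alone uses length 10×3=30. No mix of the others beats 10×34 = 340.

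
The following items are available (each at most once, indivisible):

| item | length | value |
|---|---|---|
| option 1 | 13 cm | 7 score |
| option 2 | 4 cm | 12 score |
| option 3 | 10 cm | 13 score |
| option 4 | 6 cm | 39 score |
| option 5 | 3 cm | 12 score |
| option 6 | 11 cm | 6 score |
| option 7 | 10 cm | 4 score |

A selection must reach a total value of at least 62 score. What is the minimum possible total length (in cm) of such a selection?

Subsets with value ≥ 62, sorted by total length:
- option 2+option 4+option 5: length 13, value 63
- option 3+option 4+option 5: length 19, value 64
- option 2+option 3+option 4: length 20, value 64
Minimum length: 13 cm.

13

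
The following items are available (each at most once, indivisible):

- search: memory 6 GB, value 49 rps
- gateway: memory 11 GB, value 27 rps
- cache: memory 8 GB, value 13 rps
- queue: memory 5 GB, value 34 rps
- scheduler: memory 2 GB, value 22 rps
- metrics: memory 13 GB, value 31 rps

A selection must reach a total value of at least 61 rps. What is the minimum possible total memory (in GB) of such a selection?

Subsets with value ≥ 61, sorted by total memory:
- search+scheduler: memory 8, value 71
- search+queue: memory 11, value 83
- search+queue+scheduler: memory 13, value 105
- search+cache: memory 14, value 62
Minimum memory: 8 GB.

8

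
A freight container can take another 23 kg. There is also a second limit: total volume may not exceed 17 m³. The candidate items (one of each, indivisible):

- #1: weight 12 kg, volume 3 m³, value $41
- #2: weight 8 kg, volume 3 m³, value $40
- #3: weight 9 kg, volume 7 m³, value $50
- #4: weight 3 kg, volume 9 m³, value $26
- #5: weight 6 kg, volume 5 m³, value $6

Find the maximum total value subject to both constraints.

Feasible sets respecting both limits:
- #1+#2+#4: weight 23, volume 15, value 107
- #2+#3+#5: weight 23, volume 15, value 96
- #1+#3: weight 21, volume 10, value 91
Best: $107.

$107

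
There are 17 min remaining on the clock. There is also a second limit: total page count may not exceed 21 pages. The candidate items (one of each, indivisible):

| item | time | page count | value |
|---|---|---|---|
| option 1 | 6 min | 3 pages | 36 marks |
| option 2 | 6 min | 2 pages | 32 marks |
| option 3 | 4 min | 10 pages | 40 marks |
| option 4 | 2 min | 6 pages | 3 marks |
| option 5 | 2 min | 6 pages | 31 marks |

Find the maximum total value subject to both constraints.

Feasible sets respecting both limits:
- option 1+option 2+option 3: time 16, page count 15, value 108
- option 1+option 3+option 5: time 12, page count 19, value 107
- option 2+option 3+option 5: time 12, page count 18, value 103
- option 1+option 2+option 4+option 5: time 16, page count 17, value 102
Best: 108 marks.

108 marks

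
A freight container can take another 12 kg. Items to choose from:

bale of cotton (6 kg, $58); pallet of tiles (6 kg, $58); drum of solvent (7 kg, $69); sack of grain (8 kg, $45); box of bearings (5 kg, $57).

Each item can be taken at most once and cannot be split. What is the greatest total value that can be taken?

$126

Check high-value combinations within 12 kg:
- drum of solvent+box of bearings: weight 7+5=12, value 69+57=126
- bale of cotton+pallet of tiles: weight 6+6=12, value 58+58=116
- bale of cotton+box of bearings: weight 6+5=11, value 58+57=115
- pallet of tiles+box of bearings: weight 6+5=11, value 58+57=115
Best: $126.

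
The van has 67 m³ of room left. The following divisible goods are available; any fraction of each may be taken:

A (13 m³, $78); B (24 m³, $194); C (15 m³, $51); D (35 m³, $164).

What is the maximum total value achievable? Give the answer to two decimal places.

412.57

Take in order of value per unit:
- B (194/24 per unit): all 24 → value 194, running total 194.00
- A (78/13 per unit): all 13 → value 78, running total 272.00
- D (164/35 per unit): 30 of 35 → value 30×164/35 = 140.5714, running total 412.57
Total 412.57.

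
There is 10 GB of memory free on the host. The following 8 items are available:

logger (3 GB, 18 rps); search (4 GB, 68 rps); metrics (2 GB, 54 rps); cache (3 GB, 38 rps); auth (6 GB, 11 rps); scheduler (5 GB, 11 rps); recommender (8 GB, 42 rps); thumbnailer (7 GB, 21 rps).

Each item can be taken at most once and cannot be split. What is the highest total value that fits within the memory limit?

This is a 0/1 knapsack; check combinations near the capacity.
- search+metrics+cache: memory 4+2+3=9, value 68+54+38=160
- logger+search+metrics: memory 3+4+2=9, value 18+68+54=140
- logger+search+cache: memory 3+4+3=10, value 18+68+38=124
- search+metrics: memory 4+2=6, value 68+54=122
- logger+metrics+cache: memory 3+2+3=8, value 18+54+38=110
Best: 160 rps.

160 rps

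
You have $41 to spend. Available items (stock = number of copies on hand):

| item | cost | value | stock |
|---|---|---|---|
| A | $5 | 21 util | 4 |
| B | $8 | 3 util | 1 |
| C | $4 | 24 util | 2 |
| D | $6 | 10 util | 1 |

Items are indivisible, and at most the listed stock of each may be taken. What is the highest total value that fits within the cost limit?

142 util

Top feasible selections:
- 4×A + 2×C + 1×D: cost 34, value 142
- 4×A + 1×B + 2×C: cost 36, value 135
Best: 142 util.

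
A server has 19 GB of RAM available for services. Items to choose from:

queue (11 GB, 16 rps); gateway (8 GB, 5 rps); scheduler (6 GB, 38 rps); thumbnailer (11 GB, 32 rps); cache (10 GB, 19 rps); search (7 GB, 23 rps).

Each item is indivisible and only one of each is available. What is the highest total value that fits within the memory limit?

70 rps

Check high-value combinations within 19 GB:
- scheduler+thumbnailer: memory 6+11=17, value 38+32=70
- scheduler+search: memory 6+7=13, value 38+23=61
- scheduler+cache: memory 6+10=16, value 38+19=57
- thumbnailer+search: memory 11+7=18, value 32+23=55
- queue+scheduler: memory 11+6=17, value 16+38=54
Best: 70 rps.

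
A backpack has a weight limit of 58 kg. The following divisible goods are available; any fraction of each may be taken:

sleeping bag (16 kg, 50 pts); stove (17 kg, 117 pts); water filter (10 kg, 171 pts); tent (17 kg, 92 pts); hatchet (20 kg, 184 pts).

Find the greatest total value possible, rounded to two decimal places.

Take in order of value per unit:
- water filter (171/10 per unit): all 10 → value 171, running total 171.00
- hatchet (184/20 per unit): all 20 → value 184, running total 355.00
- stove (117/17 per unit): all 17 → value 117, running total 472.00
- tent (92/17 per unit): 11 of 17 → value 11×92/17 = 59.5294, running total 531.53
Total 531.53.

531.53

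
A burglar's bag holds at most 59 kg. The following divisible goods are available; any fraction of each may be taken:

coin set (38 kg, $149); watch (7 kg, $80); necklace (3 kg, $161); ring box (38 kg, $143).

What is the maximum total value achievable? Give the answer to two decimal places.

431.39

Take in order of value per unit:
- necklace (161/3 per unit): all 3 → value 161, running total 161.00
- watch (80/7 per unit): all 7 → value 80, running total 241.00
- coin set (149/38 per unit): all 38 → value 149, running total 390.00
- ring box (143/38 per unit): 11 of 38 → value 11×143/38 = 41.3947, running total 431.39
Total 431.39.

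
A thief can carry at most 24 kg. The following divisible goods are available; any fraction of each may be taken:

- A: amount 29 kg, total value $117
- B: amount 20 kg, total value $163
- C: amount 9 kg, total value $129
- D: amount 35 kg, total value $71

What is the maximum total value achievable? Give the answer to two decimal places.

Take in order of value per unit:
- C (129/9 per unit): all 9 → value 129, running total 129.00
- B (163/20 per unit): 15 of 20 → value 15×163/20 = 122.2500, running total 251.25
Total 251.25.

251.25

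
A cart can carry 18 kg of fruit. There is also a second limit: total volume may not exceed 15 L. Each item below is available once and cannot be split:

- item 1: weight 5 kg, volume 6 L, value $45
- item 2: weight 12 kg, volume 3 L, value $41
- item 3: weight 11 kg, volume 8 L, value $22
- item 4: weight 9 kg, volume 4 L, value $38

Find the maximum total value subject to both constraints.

Feasible sets respecting both limits:
- item 1+item 2: weight 17, volume 9, value 86
- item 1+item 4: weight 14, volume 10, value 83
- item 1+item 3: weight 16, volume 14, value 67
- item 1: weight 5, volume 6, value 45
Best: $86.

$86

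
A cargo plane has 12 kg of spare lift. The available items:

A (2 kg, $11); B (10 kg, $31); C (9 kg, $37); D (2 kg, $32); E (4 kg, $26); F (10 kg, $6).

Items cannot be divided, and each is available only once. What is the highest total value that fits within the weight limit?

Check high-value combinations within 12 kg:
- A+D+E: weight 2+2+4=8, value 11+32+26=69
- C+D: weight 9+2=11, value 37+32=69
- B+D: weight 10+2=12, value 31+32=63
- D+E: weight 2+4=6, value 32+26=58
- A+C: weight 2+9=11, value 11+37=48
Best: $69.

$69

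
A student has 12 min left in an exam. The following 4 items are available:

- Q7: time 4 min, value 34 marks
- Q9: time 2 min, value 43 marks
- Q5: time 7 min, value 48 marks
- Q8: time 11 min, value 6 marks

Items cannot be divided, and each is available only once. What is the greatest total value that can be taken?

91 marks

This is a 0/1 knapsack; check combinations near the capacity.
- Q9+Q5: time 2+7=9, value 43+48=91
- Q7+Q5: time 4+7=11, value 34+48=82
- Q7+Q9: time 4+2=6, value 34+43=77
- Q5: time 7, value 48
Best: 91 marks.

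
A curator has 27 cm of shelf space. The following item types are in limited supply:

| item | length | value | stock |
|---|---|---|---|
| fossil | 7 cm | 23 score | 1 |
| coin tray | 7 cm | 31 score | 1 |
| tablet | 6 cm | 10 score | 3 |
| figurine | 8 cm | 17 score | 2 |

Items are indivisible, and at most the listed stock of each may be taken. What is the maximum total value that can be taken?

Top feasible selections:
- 1×fossil + 1×coin tray + 2×tablet: length 26, value 74
- 1×fossil + 1×coin tray + 1×figurine: length 22, value 71
- 1×coin tray + 2×tablet + 1×figurine: length 27, value 68
- 1×coin tray + 2×figurine: length 23, value 65
Best: 74 score.

74 score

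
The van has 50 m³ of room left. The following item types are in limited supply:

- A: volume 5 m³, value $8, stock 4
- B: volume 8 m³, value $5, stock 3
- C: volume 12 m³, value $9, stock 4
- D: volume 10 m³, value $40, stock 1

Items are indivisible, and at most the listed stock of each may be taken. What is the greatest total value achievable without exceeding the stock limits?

Top feasible selections:
- 4×A + 1×B + 1×C + 1×D: volume 50, value 86
- 4×A + 2×B + 1×D: volume 46, value 82
Best: $86.

$86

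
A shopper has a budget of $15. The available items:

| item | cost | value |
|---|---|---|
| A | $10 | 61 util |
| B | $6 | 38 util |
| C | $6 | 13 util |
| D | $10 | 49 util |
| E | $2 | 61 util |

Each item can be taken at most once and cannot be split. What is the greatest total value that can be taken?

Check high-value combinations within $15:
- A+E: cost 10+2=12, value 61+61=122
- B+C+E: cost 6+6+2=14, value 38+13+61=112
- D+E: cost 10+2=12, value 49+61=110
- B+E: cost 6+2=8, value 38+61=99
- C+E: cost 6+2=8, value 13+61=74
Best: 122 util.

122 util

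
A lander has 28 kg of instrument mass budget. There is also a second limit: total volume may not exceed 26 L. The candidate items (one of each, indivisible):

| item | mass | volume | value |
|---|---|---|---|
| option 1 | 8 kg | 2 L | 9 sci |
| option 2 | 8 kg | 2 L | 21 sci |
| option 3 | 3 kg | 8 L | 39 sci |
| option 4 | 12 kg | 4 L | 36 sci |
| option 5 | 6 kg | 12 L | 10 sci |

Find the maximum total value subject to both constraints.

96 sci

Feasible sets respecting both limits:
- option 2+option 3+option 4: mass 23, volume 14, value 96
- option 3+option 4+option 5: mass 21, volume 24, value 85
- option 1+option 3+option 4: mass 23, volume 14, value 84
Best: 96 sci.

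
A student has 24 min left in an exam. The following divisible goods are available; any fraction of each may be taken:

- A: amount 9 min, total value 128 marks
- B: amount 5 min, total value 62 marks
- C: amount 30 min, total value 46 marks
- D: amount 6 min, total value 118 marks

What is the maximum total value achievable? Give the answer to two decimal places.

Take in order of value per unit:
- D (118/6 per unit): all 6 → value 118, running total 118.00
- A (128/9 per unit): all 9 → value 128, running total 246.00
- B (62/5 per unit): all 5 → value 62, running total 308.00
- C (46/30 per unit): 4 of 30 → value 4×46/30 = 6.1333, running total 314.13
Total 314.13.

314.13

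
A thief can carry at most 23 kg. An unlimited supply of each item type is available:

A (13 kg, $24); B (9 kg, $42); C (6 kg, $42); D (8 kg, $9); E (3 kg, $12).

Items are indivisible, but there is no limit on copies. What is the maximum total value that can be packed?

Best value-per-unit is C at 42/6; filling with it alone gives 3×42 = 126.
Optimal mix: 3×C + 1×E → weight 21, value 138.

$138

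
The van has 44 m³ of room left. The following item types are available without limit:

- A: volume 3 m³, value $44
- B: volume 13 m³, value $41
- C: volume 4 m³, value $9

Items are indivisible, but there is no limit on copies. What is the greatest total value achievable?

$616

Best value-per-unit is A at 44/3, and filling with it alone uses volume 14×3=42. No mix of the others beats 14×44 = 616.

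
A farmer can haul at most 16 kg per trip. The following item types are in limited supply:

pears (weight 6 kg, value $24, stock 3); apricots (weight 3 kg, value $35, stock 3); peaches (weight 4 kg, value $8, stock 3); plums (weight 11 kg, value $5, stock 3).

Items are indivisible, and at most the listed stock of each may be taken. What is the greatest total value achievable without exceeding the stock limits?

$129

Best selections within weight 16 and stock limits:
- 1×pears + 3×apricots: weight 15, value 129
- 3×apricots + 1×peaches: weight 13, value 113
Best: $129.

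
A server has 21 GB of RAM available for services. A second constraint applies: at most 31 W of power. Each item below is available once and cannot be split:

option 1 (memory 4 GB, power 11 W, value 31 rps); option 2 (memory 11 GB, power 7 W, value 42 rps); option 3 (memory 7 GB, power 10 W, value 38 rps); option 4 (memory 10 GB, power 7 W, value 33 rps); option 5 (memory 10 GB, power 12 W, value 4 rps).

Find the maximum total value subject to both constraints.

Feasible sets respecting both limits:
- option 1+option 3+option 4: memory 21, power 28, value 102
- option 2+option 3: memory 18, power 17, value 80
- option 2+option 4: memory 21, power 14, value 75
- option 1+option 2: memory 15, power 18, value 73
Best: 102 rps.

102 rps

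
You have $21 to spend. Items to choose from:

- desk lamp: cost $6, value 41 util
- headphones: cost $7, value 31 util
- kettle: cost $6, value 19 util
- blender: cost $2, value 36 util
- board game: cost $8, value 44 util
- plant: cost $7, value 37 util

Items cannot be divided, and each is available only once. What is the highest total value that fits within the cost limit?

Check high-value combinations within $21:
- desk lamp+kettle+blender+plant: cost 6+6+2+7=21, value 41+19+36+37=133
- desk lamp+headphones+kettle+blender: cost 6+7+6+2=21, value 41+31+19+36=127
- desk lamp+board game+plant: cost 6+8+7=21, value 41+44+37=122
- desk lamp+blender+board game: cost 6+2+8=16, value 41+36+44=121
- blender+board game+plant: cost 2+8+7=17, value 36+44+37=117
Best: 133 util.

133 util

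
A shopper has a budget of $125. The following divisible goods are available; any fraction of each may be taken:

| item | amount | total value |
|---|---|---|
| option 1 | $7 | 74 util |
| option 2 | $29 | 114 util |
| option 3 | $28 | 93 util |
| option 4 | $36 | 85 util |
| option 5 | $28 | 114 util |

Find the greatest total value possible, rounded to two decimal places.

472.92

Take in order of value per unit:
- option 1 (74/7 per unit): all 7 → value 74, running total 74.00
- option 5 (114/28 per unit): all 28 → value 114, running total 188.00
- option 2 (114/29 per unit): all 29 → value 114, running total 302.00
- option 3 (93/28 per unit): all 28 → value 93, running total 395.00
- option 4 (85/36 per unit): 33 of 36 → value 33×85/36 = 77.9167, running total 472.92
Total 472.92.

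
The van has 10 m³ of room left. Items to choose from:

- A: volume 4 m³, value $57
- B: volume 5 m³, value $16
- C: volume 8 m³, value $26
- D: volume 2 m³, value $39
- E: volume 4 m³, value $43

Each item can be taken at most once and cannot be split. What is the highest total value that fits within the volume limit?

$139

Check high-value combinations within 10 m³:
- A+D+E: volume 4+2+4=10, value 57+39+43=139
- A+E: volume 4+4=8, value 57+43=100
- A+D: volume 4+2=6, value 57+39=96
Best: $139.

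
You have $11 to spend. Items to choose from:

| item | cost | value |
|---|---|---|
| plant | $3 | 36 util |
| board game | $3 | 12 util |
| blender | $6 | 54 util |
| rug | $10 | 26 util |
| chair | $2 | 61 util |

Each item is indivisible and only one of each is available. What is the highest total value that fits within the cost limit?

This is a 0/1 knapsack; check combinations near the capacity.
- plant+blender+chair: cost 3+6+2=11, value 36+54+61=151
- board game+blender+chair: cost 3+6+2=11, value 12+54+61=127
- blender+chair: cost 6+2=8, value 54+61=115
- plant+board game+chair: cost 3+3+2=8, value 36+12+61=109
- plant+chair: cost 3+2=5, value 36+61=97
Best: 151 util.

151 util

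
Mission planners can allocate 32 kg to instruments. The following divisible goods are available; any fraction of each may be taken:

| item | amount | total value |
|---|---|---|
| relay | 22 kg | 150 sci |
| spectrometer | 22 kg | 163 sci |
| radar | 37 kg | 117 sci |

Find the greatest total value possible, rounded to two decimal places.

231.18

Take in order of value per unit:
- spectrometer (163/22 per unit): all 22 → value 163, running total 163.00
- relay (150/22 per unit): 10 of 22 → value 10×150/22 = 68.1818, running total 231.18
Total 231.18.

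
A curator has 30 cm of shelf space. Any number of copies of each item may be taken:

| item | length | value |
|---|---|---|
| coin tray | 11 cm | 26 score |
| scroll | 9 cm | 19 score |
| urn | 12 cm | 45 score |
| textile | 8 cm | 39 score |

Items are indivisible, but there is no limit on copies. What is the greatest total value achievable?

123 score

Best value-per-unit is textile at 39/8; filling with it alone gives 3×39 = 117.
Optimal mix: 1×urn + 2×textile → length 28, value 123.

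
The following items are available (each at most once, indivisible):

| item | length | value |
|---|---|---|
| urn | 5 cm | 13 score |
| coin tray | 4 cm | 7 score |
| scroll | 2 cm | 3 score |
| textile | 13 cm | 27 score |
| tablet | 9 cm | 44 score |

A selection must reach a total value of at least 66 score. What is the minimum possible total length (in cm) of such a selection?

Subsets with value ≥ 66, sorted by total length:
- urn+coin tray+scroll+tablet: length 20, value 67
- textile+tablet: length 22, value 71
Minimum length: 20 cm.

20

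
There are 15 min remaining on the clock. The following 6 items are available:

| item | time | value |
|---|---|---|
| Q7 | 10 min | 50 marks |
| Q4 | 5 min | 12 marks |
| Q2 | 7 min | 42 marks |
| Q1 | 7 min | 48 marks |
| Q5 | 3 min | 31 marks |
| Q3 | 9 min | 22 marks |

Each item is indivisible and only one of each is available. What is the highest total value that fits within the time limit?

91 marks

Check high-value combinations within 15 min:
- Q4+Q1+Q5: time 5+7+3=15, value 12+48+31=91
- Q2+Q1: time 7+7=14, value 42+48=90
- Q4+Q2+Q5: time 5+7+3=15, value 12+42+31=85
Best: 91 marks.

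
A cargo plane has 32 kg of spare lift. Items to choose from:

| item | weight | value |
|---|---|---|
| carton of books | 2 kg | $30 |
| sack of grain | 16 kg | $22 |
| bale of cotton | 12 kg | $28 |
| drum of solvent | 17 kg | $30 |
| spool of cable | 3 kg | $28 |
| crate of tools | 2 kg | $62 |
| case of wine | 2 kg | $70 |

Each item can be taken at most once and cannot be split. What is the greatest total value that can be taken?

$220

This is a 0/1 knapsack; check combinations near the capacity.
- carton of books+drum of solvent+spool of cable+crate of tools+case of wine: weight 2+17+3+2+2=26, value 30+30+28+62+70=220
- carton of books+bale of cotton+spool of cable+crate of tools+case of wine: weight 2+12+3+2+2=21, value 30+28+28+62+70=218
- carton of books+sack of grain+spool of cable+crate of tools+case of wine: weight 2+16+3+2+2=25, value 30+22+28+62+70=212
Best: $220.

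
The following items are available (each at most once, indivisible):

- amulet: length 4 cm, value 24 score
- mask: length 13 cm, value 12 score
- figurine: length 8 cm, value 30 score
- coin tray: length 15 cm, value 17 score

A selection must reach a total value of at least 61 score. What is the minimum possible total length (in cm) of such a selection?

25

Subsets with value ≥ 61, sorted by total length:
- amulet+mask+figurine: length 25, value 66
- amulet+figurine+coin tray: length 27, value 71
- amulet+mask+figurine+coin tray: length 40, value 83
Minimum length: 25 cm.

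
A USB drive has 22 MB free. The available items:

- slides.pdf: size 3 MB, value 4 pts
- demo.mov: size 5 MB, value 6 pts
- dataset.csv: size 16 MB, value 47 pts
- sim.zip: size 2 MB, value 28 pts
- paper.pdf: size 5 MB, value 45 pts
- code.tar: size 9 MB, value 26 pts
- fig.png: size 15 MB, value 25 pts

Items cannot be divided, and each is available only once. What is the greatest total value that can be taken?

105 pts

Check high-value combinations within 22 MB:
- demo.mov+sim.zip+paper.pdf+code.tar: size 5+2+5+9=21, value 6+28+45+26=105
- slides.pdf+sim.zip+paper.pdf+code.tar: size 3+2+5+9=19, value 4+28+45+26=103
- sim.zip+paper.pdf+code.tar: size 2+5+9=16, value 28+45+26=99
- sim.zip+paper.pdf+fig.png: size 2+5+15=22, value 28+45+25=98
- dataset.csv+paper.pdf: size 16+5=21, value 47+45=92
Best: 105 pts.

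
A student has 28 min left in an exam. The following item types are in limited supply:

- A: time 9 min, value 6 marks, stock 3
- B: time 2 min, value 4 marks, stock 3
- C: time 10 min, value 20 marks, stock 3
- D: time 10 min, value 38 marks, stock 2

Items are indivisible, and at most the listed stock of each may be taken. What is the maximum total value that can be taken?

Best selections within time 28 and stock limits:
- 3×B + 2×D: time 26, value 88
- 2×B + 2×D: time 24, value 84
- 1×B + 2×D: time 22, value 80
- 2×D: time 20, value 76
Best: 88 marks.

88 marks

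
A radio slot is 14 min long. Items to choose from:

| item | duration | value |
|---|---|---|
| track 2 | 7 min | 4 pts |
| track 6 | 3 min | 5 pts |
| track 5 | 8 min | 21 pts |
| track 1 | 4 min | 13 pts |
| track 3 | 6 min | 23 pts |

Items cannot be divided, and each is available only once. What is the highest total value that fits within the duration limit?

44 pts

Check high-value combinations within 14 min:
- track 5+track 3: duration 8+6=14, value 21+23=44
- track 6+track 1+track 3: duration 3+4+6=13, value 5+13+23=41
- track 1+track 3: duration 4+6=10, value 13+23=36
Best: 44 pts.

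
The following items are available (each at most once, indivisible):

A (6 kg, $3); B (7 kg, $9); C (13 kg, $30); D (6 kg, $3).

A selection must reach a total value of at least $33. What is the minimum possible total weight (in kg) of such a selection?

19

Subsets with value ≥ 33, sorted by total weight:
- A+C: weight 19, value 33
- C+D: weight 19, value 33
Minimum weight: 19 kg.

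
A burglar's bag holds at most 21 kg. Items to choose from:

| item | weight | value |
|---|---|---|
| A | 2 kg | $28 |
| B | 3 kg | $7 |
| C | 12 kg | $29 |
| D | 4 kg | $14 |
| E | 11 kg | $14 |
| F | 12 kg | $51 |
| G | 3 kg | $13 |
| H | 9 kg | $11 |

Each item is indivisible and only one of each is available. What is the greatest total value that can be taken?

$106

This is a 0/1 knapsack; check combinations near the capacity.
- A+D+F+G: weight 2+4+12+3=21, value 28+14+51+13=106
- A+B+D+F: weight 2+3+4+12=21, value 28+7+14+51=100
- A+B+F+G: weight 2+3+12+3=20, value 28+7+51+13=99
Best: $106.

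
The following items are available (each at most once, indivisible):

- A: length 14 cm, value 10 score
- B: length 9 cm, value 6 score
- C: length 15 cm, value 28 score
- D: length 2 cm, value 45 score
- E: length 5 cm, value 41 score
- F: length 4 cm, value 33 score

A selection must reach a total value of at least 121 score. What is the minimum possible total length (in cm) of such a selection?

20

Subsets with value ≥ 121, sorted by total length:
- B+D+E+F: length 20, value 125
- A+D+E+F: length 25, value 129
- C+D+E+F: length 26, value 147
Minimum length: 20 cm.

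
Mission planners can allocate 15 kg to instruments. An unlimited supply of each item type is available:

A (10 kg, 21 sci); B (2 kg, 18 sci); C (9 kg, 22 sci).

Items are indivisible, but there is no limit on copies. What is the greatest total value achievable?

126 sci

Best value-per-unit is B at 18/2, and filling with it alone uses mass 7×2=14. No mix of the others beats 7×18 = 126.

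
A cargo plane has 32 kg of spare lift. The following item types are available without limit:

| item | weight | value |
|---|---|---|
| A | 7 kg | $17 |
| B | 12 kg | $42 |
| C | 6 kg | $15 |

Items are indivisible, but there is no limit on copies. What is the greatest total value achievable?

Best value-per-unit is B at 42/12; filling with it alone gives 2×42 = 84.
Optimal mix: 1×A + 2×B → weight 31, value 101.

$101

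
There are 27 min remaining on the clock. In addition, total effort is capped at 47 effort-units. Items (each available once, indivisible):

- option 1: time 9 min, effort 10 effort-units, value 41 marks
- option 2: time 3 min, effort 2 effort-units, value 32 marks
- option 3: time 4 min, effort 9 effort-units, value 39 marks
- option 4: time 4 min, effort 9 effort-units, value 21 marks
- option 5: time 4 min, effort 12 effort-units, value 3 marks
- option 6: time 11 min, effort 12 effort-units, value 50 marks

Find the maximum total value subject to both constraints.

Feasible sets respecting both limits:
- option 1+option 2+option 3+option 6: time 27, effort 33, value 162
- option 2+option 3+option 4+option 5+option 6: time 26, effort 44, value 145
- option 1+option 2+option 4+option 6: time 27, effort 33, value 144
Best: 162 marks.

162 marks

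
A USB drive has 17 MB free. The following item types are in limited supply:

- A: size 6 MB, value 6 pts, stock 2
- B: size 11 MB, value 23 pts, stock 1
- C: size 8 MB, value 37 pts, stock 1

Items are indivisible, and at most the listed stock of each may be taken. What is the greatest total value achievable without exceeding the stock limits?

43 pts

Top feasible selections:
- 1×A + 1×C: size 14, value 43
- 1×C: size 8, value 37
- 1×A + 1×B: size 17, value 29
- 1×B: size 11, value 23
Best: 43 pts.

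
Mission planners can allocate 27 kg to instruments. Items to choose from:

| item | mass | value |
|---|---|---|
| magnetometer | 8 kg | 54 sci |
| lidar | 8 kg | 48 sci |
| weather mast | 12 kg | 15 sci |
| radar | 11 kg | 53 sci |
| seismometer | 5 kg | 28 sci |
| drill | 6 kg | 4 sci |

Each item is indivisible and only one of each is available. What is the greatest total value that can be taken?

155 sci

Check high-value combinations within 27 kg:
- magnetometer+lidar+radar: mass 8+8+11=27, value 54+48+53=155
- magnetometer+radar+seismometer: mass 8+11+5=24, value 54+53+28=135
- magnetometer+lidar+seismometer+drill: mass 8+8+5+6=27, value 54+48+28+4=134
- magnetometer+lidar+seismometer: mass 8+8+5=21, value 54+48+28=130
- lidar+radar+seismometer: mass 8+11+5=24, value 48+53+28=129
Best: 155 sci.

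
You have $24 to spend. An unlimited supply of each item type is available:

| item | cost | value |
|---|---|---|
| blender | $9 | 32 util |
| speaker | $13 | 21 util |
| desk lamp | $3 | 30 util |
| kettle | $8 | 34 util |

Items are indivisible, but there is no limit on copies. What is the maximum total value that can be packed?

240 util

Best value-per-unit is desk lamp at 30/3, and filling with it alone uses cost 8×3=24. No mix of the others beats 8×30 = 240.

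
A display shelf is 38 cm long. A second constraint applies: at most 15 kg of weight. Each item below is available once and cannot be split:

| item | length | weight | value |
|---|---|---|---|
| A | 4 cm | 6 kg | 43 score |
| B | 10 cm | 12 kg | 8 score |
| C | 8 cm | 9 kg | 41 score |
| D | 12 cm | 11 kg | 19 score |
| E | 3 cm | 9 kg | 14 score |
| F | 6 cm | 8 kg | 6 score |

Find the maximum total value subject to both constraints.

84 score

Feasible sets respecting both limits:
- A+C: length 12, weight 15, value 84
- A+E: length 7, weight 15, value 57
- A+F: length 10, weight 14, value 49
- A: length 4, weight 6, value 43
Best: 84 score.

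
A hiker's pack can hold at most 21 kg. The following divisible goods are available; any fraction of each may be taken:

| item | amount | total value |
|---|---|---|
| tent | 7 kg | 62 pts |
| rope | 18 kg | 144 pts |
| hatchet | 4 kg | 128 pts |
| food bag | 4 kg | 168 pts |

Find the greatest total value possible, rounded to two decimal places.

Take in order of value per unit:
- food bag (168/4 per unit): all 4 → value 168, running total 168.00
- hatchet (128/4 per unit): all 4 → value 128, running total 296.00
- tent (62/7 per unit): all 7 → value 62, running total 358.00
- rope (144/18 per unit): 6 of 18 → value 6×144/18 = 48.0000, running total 406.00
Total 406.00.

406.00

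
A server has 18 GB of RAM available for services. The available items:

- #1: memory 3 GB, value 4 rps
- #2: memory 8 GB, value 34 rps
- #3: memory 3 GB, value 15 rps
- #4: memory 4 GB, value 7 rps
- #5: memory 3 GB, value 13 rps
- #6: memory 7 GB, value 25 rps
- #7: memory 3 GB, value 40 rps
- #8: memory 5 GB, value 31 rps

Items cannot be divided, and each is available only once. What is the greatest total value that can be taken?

Check high-value combinations within 18 GB:
- #3+#6+#7+#8: memory 3+7+3+5=18, value 15+25+40+31=111
- #5+#6+#7+#8: memory 3+7+3+5=18, value 13+25+40+31=109
- #3+#4+#5+#7+#8: memory 3+4+3+3+5=18, value 15+7+13+40+31=106
- #2+#7+#8: memory 8+3+5=16, value 34+40+31=105
Best: 111 rps.

111 rps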